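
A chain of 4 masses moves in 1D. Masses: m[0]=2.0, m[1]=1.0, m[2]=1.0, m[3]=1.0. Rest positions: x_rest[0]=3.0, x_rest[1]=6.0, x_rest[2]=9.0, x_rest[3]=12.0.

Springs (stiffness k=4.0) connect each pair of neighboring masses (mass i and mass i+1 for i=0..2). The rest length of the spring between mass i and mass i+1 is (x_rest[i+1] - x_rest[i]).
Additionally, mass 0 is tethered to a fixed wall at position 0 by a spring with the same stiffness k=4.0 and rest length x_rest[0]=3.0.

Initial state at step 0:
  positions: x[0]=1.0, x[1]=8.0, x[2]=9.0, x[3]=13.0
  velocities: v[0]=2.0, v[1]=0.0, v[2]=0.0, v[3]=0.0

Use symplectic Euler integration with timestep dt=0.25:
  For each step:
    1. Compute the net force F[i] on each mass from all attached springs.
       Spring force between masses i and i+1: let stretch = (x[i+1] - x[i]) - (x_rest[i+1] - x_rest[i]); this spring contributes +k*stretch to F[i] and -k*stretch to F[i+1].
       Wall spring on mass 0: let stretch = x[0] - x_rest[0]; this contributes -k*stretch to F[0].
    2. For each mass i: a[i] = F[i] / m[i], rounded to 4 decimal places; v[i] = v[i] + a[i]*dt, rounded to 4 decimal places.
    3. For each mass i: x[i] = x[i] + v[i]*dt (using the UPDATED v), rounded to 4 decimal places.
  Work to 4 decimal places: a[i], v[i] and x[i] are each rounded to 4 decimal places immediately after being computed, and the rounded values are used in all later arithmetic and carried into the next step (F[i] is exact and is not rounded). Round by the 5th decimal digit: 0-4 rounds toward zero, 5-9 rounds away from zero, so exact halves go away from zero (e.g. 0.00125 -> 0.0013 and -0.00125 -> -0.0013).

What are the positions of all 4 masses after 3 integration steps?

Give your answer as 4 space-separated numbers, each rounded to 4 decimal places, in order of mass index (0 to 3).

Answer: 4.9063 4.1719 10.2188 12.4844

Derivation:
Step 0: x=[1.0000 8.0000 9.0000 13.0000] v=[2.0000 0.0000 0.0000 0.0000]
Step 1: x=[2.2500 6.5000 9.7500 12.7500] v=[5.0000 -6.0000 3.0000 -1.0000]
Step 2: x=[3.7500 4.7500 10.4375 12.5000] v=[6.0000 -7.0000 2.7500 -1.0000]
Step 3: x=[4.9063 4.1719 10.2188 12.4844] v=[4.6250 -2.3125 -0.8750 -0.0625]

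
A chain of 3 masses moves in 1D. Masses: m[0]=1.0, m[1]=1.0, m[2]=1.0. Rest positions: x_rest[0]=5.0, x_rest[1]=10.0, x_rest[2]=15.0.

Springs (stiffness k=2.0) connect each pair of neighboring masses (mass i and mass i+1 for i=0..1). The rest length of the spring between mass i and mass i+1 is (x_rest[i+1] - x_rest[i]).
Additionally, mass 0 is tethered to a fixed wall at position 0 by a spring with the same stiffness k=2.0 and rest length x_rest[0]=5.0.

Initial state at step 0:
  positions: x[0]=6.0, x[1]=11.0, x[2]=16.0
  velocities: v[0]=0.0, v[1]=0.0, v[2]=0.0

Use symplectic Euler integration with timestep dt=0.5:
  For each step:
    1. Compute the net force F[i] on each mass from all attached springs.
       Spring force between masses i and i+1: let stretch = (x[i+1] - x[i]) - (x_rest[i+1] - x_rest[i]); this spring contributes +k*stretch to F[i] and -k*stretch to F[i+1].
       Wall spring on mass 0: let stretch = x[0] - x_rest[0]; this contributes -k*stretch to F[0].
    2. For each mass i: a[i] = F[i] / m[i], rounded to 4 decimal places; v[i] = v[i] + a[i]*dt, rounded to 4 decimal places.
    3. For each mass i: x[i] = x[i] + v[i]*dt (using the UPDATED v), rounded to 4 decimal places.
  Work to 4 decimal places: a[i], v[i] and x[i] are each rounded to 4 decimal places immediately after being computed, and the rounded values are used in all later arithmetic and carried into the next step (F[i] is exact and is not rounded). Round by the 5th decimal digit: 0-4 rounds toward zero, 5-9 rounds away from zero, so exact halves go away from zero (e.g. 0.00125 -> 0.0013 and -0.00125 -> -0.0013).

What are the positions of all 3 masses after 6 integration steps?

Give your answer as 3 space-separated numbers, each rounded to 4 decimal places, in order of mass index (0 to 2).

Answer: 4.9844 9.8594 14.0626

Derivation:
Step 0: x=[6.0000 11.0000 16.0000] v=[0.0000 0.0000 0.0000]
Step 1: x=[5.5000 11.0000 16.0000] v=[-1.0000 0.0000 0.0000]
Step 2: x=[5.0000 10.7500 16.0000] v=[-1.0000 -0.5000 0.0000]
Step 3: x=[4.8750 10.2500 15.8750] v=[-0.2500 -1.0000 -0.2500]
Step 4: x=[5.0000 9.8750 15.4375] v=[0.2500 -0.7500 -0.8750]
Step 5: x=[5.0625 9.8438 14.7188] v=[0.1250 -0.0625 -1.4375]
Step 6: x=[4.9844 9.8594 14.0626] v=[-0.1562 0.0312 -1.3125]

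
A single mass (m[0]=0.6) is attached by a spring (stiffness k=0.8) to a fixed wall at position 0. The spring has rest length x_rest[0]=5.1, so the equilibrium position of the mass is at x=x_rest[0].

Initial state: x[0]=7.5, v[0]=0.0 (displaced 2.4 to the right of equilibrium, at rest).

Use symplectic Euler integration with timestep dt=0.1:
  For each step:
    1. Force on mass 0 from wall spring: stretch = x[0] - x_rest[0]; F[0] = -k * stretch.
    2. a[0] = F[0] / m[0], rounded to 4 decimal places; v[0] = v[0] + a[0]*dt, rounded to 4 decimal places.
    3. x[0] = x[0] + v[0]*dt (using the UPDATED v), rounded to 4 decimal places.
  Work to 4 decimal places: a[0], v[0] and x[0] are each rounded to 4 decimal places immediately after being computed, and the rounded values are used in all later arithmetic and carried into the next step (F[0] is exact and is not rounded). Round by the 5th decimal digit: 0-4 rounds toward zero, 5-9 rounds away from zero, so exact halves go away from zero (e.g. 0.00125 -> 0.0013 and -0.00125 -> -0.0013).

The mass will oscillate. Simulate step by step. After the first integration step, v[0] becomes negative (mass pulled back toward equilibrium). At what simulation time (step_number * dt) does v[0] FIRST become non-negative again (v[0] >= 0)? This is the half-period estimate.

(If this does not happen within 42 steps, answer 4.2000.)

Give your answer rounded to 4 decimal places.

Answer: 2.8000

Derivation:
Step 0: x=[7.5000] v=[0.0000]
Step 1: x=[7.4680] v=[-0.3200]
Step 2: x=[7.4044] v=[-0.6357]
Step 3: x=[7.3101] v=[-0.9430]
Step 4: x=[7.1863] v=[-1.2377]
Step 5: x=[7.0347] v=[-1.5159]
Step 6: x=[6.8573] v=[-1.7739]
Step 7: x=[6.6565] v=[-2.0082]
Step 8: x=[6.4349] v=[-2.2157]
Step 9: x=[6.1955] v=[-2.3937]
Step 10: x=[5.9415] v=[-2.5398]
Step 11: x=[5.6763] v=[-2.6520]
Step 12: x=[5.4034] v=[-2.7288]
Step 13: x=[5.1265] v=[-2.7693]
Step 14: x=[4.8492] v=[-2.7728]
Step 15: x=[4.5753] v=[-2.7394]
Step 16: x=[4.3084] v=[-2.6694]
Step 17: x=[4.0520] v=[-2.5639]
Step 18: x=[3.8096] v=[-2.4242]
Step 19: x=[3.5844] v=[-2.2522]
Step 20: x=[3.3794] v=[-2.0501]
Step 21: x=[3.1973] v=[-1.8207]
Step 22: x=[3.0406] v=[-1.5670]
Step 23: x=[2.9114] v=[-1.2924]
Step 24: x=[2.8113] v=[-1.0006]
Step 25: x=[2.7418] v=[-0.6954]
Step 26: x=[2.7037] v=[-0.3810]
Step 27: x=[2.6976] v=[-0.0615]
Step 28: x=[2.7235] v=[0.2588]
First v>=0 after going negative at step 28, time=2.8000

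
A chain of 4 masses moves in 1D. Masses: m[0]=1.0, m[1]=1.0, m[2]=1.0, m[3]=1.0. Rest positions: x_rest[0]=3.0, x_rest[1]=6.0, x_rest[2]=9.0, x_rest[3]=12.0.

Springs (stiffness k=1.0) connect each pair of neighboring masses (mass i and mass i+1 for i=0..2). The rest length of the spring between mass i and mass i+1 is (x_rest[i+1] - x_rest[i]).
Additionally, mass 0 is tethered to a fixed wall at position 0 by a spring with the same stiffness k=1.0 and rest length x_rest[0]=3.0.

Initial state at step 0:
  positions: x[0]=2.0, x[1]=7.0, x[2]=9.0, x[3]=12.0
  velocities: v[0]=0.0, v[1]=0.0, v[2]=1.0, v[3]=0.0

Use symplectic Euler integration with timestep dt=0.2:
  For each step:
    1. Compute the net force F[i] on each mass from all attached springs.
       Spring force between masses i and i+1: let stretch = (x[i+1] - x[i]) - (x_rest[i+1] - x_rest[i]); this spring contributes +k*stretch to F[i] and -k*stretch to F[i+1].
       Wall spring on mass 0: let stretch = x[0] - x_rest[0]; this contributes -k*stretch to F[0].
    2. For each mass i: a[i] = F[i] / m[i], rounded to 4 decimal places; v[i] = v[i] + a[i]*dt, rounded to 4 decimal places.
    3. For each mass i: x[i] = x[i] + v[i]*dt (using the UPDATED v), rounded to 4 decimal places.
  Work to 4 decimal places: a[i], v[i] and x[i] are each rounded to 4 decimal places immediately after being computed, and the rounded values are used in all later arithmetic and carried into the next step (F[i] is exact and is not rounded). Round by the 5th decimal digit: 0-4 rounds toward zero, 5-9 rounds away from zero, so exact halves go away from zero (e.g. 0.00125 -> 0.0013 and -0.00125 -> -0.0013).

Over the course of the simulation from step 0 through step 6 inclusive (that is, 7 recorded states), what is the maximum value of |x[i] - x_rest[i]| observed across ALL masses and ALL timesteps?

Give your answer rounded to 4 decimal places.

Step 0: x=[2.0000 7.0000 9.0000 12.0000] v=[0.0000 0.0000 1.0000 0.0000]
Step 1: x=[2.1200 6.8800 9.2400 12.0000] v=[0.6000 -0.6000 1.2000 0.0000]
Step 2: x=[2.3456 6.6640 9.4960 12.0096] v=[1.1280 -1.0800 1.2800 0.0480]
Step 3: x=[2.6501 6.3885 9.7393 12.0387] v=[1.5226 -1.3773 1.2163 0.1453]
Step 4: x=[2.9982 6.0975 9.9405 12.0958] v=[1.7403 -1.4548 1.0060 0.2854]
Step 5: x=[3.3503 5.8363 10.0742 12.1867] v=[1.7605 -1.3061 0.6685 0.4543]
Step 6: x=[3.6678 5.6452 10.1229 12.3131] v=[1.5876 -0.9557 0.2434 0.6318]
Max displacement = 1.1229

Answer: 1.1229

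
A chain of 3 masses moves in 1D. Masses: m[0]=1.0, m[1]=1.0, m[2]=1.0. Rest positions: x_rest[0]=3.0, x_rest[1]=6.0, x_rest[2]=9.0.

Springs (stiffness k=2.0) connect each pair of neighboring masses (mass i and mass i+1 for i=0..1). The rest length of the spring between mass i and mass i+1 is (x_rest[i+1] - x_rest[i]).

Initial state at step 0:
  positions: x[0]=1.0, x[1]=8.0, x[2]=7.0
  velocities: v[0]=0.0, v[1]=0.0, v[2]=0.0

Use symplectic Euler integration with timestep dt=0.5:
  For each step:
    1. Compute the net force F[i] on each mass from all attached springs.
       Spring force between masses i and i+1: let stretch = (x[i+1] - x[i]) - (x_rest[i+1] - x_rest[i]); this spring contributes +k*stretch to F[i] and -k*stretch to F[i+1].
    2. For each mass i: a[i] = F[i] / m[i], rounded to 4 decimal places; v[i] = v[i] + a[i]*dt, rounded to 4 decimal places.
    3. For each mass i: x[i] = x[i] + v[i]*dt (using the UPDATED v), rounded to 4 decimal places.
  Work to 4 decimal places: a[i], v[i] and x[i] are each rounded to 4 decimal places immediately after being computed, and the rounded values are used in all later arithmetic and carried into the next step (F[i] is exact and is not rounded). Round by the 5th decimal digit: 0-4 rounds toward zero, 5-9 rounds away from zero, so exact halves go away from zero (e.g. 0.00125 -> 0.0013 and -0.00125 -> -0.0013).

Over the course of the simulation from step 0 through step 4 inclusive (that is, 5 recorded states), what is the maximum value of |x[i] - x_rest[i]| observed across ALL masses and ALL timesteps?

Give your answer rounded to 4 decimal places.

Step 0: x=[1.0000 8.0000 7.0000] v=[0.0000 0.0000 0.0000]
Step 1: x=[3.0000 4.0000 9.0000] v=[4.0000 -8.0000 4.0000]
Step 2: x=[4.0000 2.0000 10.0000] v=[2.0000 -4.0000 2.0000]
Step 3: x=[2.5000 5.0000 8.5000] v=[-3.0000 6.0000 -3.0000]
Step 4: x=[0.7500 8.5000 6.7500] v=[-3.5000 7.0000 -3.5000]
Max displacement = 4.0000

Answer: 4.0000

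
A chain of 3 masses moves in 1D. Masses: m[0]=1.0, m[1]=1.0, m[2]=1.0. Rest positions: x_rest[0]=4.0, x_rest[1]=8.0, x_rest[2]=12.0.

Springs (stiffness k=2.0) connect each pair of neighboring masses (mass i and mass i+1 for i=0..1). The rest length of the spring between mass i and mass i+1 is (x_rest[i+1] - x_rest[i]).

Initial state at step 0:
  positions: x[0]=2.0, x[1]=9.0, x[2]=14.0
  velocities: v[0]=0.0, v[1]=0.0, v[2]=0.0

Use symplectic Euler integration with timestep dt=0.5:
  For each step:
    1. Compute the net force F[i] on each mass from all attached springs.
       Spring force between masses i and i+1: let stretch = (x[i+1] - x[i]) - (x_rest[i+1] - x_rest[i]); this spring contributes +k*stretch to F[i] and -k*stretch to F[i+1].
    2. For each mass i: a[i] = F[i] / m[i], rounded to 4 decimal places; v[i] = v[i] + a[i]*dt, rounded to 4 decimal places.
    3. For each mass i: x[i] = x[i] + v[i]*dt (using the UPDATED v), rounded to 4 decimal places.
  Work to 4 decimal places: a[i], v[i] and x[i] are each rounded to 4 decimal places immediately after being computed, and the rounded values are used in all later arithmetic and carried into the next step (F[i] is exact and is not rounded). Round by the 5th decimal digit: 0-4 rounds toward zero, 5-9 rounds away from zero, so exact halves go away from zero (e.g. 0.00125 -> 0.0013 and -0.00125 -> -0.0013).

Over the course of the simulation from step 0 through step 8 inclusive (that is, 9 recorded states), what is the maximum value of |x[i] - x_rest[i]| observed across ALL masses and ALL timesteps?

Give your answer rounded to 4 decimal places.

Answer: 2.3634

Derivation:
Step 0: x=[2.0000 9.0000 14.0000] v=[0.0000 0.0000 0.0000]
Step 1: x=[3.5000 8.0000 13.5000] v=[3.0000 -2.0000 -1.0000]
Step 2: x=[5.2500 7.5000 12.2500] v=[3.5000 -1.0000 -2.5000]
Step 3: x=[6.1250 8.2500 10.6250] v=[1.7500 1.5000 -3.2500]
Step 4: x=[6.0625 9.1250 9.8125] v=[-0.1250 1.7500 -1.6250]
Step 5: x=[5.5313 8.8125 10.6563] v=[-1.0625 -0.6250 1.6875]
Step 6: x=[4.6407 7.7813 12.5782] v=[-1.7813 -2.0624 3.8437]
Step 7: x=[3.3204 7.5783 14.1016] v=[-2.6407 -0.4061 3.0468]
Step 8: x=[2.1290 8.5080 14.3634] v=[-2.3828 1.8593 0.5235]
Max displacement = 2.3634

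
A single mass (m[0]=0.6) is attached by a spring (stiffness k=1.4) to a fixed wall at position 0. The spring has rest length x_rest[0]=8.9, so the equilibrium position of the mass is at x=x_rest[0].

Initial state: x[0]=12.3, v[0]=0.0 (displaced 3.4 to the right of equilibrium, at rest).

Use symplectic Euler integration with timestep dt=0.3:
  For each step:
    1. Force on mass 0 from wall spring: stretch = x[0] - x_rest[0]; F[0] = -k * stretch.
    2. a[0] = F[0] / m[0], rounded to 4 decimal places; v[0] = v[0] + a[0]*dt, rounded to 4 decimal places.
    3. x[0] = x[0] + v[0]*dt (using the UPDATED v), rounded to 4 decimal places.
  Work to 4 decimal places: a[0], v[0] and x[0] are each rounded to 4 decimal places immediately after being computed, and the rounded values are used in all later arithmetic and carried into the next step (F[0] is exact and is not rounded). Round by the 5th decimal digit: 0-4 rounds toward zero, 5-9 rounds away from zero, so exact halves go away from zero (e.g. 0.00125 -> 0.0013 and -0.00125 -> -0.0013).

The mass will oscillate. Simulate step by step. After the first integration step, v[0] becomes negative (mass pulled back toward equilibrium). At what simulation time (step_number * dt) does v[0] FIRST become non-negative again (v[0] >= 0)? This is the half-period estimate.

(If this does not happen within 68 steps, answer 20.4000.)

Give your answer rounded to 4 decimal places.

Step 0: x=[12.3000] v=[0.0000]
Step 1: x=[11.5860] v=[-2.3800]
Step 2: x=[10.3079] v=[-4.2602]
Step 3: x=[8.7342] v=[-5.2457]
Step 4: x=[7.1953] v=[-5.1296]
Step 5: x=[6.0144] v=[-3.9363]
Step 6: x=[5.4395] v=[-1.9164]
Step 7: x=[5.5913] v=[0.5060]
First v>=0 after going negative at step 7, time=2.1000

Answer: 2.1000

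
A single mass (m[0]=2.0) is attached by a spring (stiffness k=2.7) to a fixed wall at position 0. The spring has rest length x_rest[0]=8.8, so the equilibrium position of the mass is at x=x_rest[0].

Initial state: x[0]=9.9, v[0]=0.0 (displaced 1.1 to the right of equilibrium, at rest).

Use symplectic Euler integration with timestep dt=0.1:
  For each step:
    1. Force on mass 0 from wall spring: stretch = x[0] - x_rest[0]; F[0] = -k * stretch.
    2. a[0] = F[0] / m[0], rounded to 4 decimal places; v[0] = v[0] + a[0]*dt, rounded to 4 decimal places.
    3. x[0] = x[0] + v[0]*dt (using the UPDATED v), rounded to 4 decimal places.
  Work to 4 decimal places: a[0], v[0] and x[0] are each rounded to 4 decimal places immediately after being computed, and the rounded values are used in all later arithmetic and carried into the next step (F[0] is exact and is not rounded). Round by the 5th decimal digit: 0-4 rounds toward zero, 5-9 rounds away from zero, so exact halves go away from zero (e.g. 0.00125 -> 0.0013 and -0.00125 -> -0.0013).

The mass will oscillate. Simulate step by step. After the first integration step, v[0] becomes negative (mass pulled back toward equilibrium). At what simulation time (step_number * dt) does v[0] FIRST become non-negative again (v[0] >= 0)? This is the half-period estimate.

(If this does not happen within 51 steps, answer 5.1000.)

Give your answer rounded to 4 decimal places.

Step 0: x=[9.9000] v=[0.0000]
Step 1: x=[9.8852] v=[-0.1485]
Step 2: x=[9.8557] v=[-0.2950]
Step 3: x=[9.8120] v=[-0.4375]
Step 4: x=[9.7546] v=[-0.5741]
Step 5: x=[9.6843] v=[-0.7030]
Step 6: x=[9.6021] v=[-0.8224]
Step 7: x=[9.5090] v=[-0.9307]
Step 8: x=[9.4064] v=[-1.0264]
Step 9: x=[9.2956] v=[-1.1083]
Step 10: x=[9.1781] v=[-1.1752]
Step 11: x=[9.0555] v=[-1.2262]
Step 12: x=[8.9294] v=[-1.2607]
Step 13: x=[8.8016] v=[-1.2782]
Step 14: x=[8.6738] v=[-1.2784]
Step 15: x=[8.5477] v=[-1.2614]
Step 16: x=[8.4250] v=[-1.2273]
Step 17: x=[8.3073] v=[-1.1767]
Step 18: x=[8.1963] v=[-1.1102]
Step 19: x=[8.0934] v=[-1.0287]
Step 20: x=[8.0001] v=[-0.9333]
Step 21: x=[7.9176] v=[-0.8253]
Step 22: x=[7.8470] v=[-0.7062]
Step 23: x=[7.7893] v=[-0.5775]
Step 24: x=[7.7452] v=[-0.4411]
Step 25: x=[7.7153] v=[-0.2987]
Step 26: x=[7.7001] v=[-0.1523]
Step 27: x=[7.6997] v=[-0.0038]
Step 28: x=[7.7142] v=[0.1447]
First v>=0 after going negative at step 28, time=2.8000

Answer: 2.8000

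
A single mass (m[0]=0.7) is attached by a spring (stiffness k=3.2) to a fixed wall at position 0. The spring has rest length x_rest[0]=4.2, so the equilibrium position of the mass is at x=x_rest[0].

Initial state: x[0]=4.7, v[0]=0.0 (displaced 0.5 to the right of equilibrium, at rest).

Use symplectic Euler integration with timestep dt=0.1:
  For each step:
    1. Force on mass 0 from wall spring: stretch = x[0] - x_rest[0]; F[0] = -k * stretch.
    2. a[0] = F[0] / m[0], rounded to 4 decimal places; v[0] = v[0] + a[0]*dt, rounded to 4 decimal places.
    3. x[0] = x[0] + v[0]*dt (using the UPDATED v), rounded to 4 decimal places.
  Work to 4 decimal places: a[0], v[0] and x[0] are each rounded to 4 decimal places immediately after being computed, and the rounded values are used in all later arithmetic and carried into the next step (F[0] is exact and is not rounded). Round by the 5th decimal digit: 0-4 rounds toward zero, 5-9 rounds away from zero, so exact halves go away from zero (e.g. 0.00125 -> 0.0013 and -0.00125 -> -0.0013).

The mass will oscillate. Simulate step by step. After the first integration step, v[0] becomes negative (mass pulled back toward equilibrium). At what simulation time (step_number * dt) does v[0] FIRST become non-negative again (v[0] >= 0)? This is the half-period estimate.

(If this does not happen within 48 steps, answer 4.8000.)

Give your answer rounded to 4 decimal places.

Answer: 1.5000

Derivation:
Step 0: x=[4.7000] v=[0.0000]
Step 1: x=[4.6771] v=[-0.2286]
Step 2: x=[4.6324] v=[-0.4467]
Step 3: x=[4.5680] v=[-0.6444]
Step 4: x=[4.4867] v=[-0.8126]
Step 5: x=[4.3923] v=[-0.9437]
Step 6: x=[4.2891] v=[-1.0316]
Step 7: x=[4.1819] v=[-1.0723]
Step 8: x=[4.0755] v=[-1.0640]
Step 9: x=[3.9748] v=[-1.0071]
Step 10: x=[3.8844] v=[-0.9042]
Step 11: x=[3.8084] v=[-0.7599]
Step 12: x=[3.7503] v=[-0.5809]
Step 13: x=[3.7128] v=[-0.3753]
Step 14: x=[3.6975] v=[-0.1526]
Step 15: x=[3.7052] v=[0.0771]
First v>=0 after going negative at step 15, time=1.5000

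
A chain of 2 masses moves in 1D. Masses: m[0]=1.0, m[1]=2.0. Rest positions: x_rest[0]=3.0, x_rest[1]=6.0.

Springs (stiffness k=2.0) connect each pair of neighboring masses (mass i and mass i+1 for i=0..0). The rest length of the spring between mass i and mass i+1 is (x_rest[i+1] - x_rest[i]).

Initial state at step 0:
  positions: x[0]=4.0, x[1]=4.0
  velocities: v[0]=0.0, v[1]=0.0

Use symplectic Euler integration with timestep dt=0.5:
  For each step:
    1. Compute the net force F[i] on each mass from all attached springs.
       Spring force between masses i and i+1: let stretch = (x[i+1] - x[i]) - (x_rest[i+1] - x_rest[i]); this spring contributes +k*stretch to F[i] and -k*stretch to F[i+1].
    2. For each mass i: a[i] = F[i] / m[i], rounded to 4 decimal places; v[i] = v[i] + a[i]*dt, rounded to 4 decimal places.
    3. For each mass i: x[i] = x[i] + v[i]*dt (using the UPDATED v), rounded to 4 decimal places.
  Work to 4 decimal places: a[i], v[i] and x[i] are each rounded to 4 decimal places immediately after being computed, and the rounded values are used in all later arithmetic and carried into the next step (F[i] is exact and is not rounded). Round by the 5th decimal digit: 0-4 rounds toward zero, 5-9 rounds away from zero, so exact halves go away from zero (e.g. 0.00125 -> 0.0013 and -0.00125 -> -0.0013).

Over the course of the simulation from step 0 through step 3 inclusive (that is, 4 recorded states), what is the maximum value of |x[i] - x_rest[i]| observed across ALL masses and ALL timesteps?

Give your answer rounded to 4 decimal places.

Answer: 3.2188

Derivation:
Step 0: x=[4.0000 4.0000] v=[0.0000 0.0000]
Step 1: x=[2.5000 4.7500] v=[-3.0000 1.5000]
Step 2: x=[0.6250 5.6875] v=[-3.7500 1.8750]
Step 3: x=[-0.2188 6.1094] v=[-1.6875 0.8438]
Max displacement = 3.2188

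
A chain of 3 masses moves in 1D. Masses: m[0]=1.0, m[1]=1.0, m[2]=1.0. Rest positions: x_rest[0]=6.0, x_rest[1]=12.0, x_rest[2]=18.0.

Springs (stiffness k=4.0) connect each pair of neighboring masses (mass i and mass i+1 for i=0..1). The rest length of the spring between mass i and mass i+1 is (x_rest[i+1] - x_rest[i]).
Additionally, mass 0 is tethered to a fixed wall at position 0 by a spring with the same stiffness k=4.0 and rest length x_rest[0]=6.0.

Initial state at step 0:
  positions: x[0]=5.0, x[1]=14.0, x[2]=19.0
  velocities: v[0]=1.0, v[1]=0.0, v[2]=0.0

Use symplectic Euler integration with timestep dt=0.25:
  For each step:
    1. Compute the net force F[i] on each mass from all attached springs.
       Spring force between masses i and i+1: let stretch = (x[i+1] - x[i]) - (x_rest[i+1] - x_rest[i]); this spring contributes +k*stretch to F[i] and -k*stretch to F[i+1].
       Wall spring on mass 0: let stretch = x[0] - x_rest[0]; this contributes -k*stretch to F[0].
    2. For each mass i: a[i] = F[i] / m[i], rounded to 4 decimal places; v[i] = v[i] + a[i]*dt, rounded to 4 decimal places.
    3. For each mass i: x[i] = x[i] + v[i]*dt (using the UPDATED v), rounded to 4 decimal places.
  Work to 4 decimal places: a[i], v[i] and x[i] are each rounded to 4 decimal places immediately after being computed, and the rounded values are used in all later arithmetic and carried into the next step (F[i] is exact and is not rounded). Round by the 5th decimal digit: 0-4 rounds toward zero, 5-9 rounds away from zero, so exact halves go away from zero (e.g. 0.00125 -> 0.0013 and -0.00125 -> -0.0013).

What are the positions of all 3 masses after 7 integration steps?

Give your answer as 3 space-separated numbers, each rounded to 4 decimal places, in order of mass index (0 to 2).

Answer: 4.9936 13.0522 17.8870

Derivation:
Step 0: x=[5.0000 14.0000 19.0000] v=[1.0000 0.0000 0.0000]
Step 1: x=[6.2500 13.0000 19.2500] v=[5.0000 -4.0000 1.0000]
Step 2: x=[7.6250 11.8750 19.4375] v=[5.5000 -4.5000 0.7500]
Step 3: x=[8.1563 11.5781 19.2344] v=[2.1250 -1.1875 -0.8125]
Step 4: x=[7.5039 12.3399 18.6172] v=[-2.6095 3.0470 -2.4688]
Step 5: x=[6.1846 13.4620 17.9307] v=[-5.2774 4.4883 -2.7461]
Step 6: x=[5.1385 13.8819 17.6270] v=[-4.1846 1.6796 -1.2148]
Step 7: x=[4.9936 13.0522 17.8870] v=[-0.5797 -3.3187 1.0401]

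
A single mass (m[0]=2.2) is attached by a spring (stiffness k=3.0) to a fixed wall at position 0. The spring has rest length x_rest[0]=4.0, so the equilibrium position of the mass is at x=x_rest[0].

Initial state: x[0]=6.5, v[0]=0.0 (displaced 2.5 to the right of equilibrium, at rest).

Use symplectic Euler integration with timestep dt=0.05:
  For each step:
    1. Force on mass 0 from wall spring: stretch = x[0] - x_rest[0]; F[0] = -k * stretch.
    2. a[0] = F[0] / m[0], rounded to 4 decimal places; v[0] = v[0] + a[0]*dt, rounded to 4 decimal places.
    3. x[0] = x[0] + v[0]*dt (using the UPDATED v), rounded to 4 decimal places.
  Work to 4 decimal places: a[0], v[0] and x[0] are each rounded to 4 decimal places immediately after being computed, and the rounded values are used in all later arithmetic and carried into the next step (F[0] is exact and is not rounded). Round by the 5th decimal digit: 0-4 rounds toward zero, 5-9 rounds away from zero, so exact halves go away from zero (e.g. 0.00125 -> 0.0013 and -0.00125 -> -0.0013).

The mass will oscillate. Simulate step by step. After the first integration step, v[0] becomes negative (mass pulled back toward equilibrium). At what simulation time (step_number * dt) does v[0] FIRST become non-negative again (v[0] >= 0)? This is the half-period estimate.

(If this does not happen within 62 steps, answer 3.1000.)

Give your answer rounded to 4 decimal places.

Step 0: x=[6.5000] v=[0.0000]
Step 1: x=[6.4915] v=[-0.1705]
Step 2: x=[6.4745] v=[-0.3404]
Step 3: x=[6.4490] v=[-0.5091]
Step 4: x=[6.4152] v=[-0.6761]
Step 5: x=[6.3732] v=[-0.8408]
Step 6: x=[6.3231] v=[-1.0026]
Step 7: x=[6.2651] v=[-1.1610]
Step 8: x=[6.1993] v=[-1.3154]
Step 9: x=[6.1260] v=[-1.4654]
Step 10: x=[6.0455] v=[-1.6104]
Step 11: x=[5.9580] v=[-1.7499]
Step 12: x=[5.8638] v=[-1.8834]
Step 13: x=[5.7633] v=[-2.0105]
Step 14: x=[5.6568] v=[-2.1307]
Step 15: x=[5.5446] v=[-2.2437]
Step 16: x=[5.4272] v=[-2.3490]
Step 17: x=[5.3049] v=[-2.4463]
Step 18: x=[5.1781] v=[-2.5353]
Step 19: x=[5.0473] v=[-2.6156]
Step 20: x=[4.9130] v=[-2.6870]
Step 21: x=[4.7755] v=[-2.7493]
Step 22: x=[4.6354] v=[-2.8022]
Step 23: x=[4.4931] v=[-2.8455]
Step 24: x=[4.3491] v=[-2.8791]
Step 25: x=[4.2040] v=[-2.9029]
Step 26: x=[4.0582] v=[-2.9168]
Step 27: x=[3.9122] v=[-2.9208]
Step 28: x=[3.7665] v=[-2.9148]
Step 29: x=[3.6216] v=[-2.8989]
Step 30: x=[3.4779] v=[-2.8731]
Step 31: x=[3.3360] v=[-2.8375]
Step 32: x=[3.1964] v=[-2.7922]
Step 33: x=[3.0595] v=[-2.7374]
Step 34: x=[2.9258] v=[-2.6733]
Step 35: x=[2.7958] v=[-2.6001]
Step 36: x=[2.6699] v=[-2.5180]
Step 37: x=[2.5485] v=[-2.4273]
Step 38: x=[2.4321] v=[-2.3283]
Step 39: x=[2.3210] v=[-2.2214]
Step 40: x=[2.2157] v=[-2.1069]
Step 41: x=[2.1164] v=[-1.9852]
Step 42: x=[2.0236] v=[-1.8568]
Step 43: x=[1.9375] v=[-1.7220]
Step 44: x=[1.8584] v=[-1.5814]
Step 45: x=[1.7866] v=[-1.4354]
Step 46: x=[1.7224] v=[-1.2845]
Step 47: x=[1.6659] v=[-1.1292]
Step 48: x=[1.6174] v=[-0.9701]
Step 49: x=[1.5770] v=[-0.8077]
Step 50: x=[1.5449] v=[-0.6425]
Step 51: x=[1.5211] v=[-0.4751]
Step 52: x=[1.5058] v=[-0.3061]
Step 53: x=[1.4990] v=[-0.1360]
Step 54: x=[1.5007] v=[0.0345]
First v>=0 after going negative at step 54, time=2.7000

Answer: 2.7000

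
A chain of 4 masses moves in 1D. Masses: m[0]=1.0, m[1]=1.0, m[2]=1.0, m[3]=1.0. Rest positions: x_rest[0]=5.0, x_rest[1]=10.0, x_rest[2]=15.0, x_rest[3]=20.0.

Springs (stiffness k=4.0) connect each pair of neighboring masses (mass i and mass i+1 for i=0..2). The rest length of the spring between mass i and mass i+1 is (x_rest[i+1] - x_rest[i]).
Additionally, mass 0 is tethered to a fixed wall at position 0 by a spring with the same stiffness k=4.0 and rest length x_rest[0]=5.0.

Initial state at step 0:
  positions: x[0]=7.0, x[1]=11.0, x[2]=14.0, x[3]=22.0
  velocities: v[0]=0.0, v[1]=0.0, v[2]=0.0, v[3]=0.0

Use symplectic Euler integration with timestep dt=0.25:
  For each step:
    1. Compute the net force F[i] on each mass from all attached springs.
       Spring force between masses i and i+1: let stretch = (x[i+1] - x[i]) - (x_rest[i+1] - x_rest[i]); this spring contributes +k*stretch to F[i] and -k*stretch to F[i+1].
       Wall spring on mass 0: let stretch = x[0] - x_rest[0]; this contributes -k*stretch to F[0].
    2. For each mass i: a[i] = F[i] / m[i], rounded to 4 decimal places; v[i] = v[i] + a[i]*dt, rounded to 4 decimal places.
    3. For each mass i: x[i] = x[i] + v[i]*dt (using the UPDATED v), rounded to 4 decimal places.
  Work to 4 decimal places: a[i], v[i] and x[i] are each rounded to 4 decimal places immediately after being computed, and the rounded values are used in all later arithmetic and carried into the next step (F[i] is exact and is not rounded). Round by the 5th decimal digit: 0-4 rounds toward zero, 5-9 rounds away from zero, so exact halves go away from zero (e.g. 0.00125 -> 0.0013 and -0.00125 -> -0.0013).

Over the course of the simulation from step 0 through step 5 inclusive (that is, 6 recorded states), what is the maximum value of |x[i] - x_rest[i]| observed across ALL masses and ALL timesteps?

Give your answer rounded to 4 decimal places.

Answer: 2.7500

Derivation:
Step 0: x=[7.0000 11.0000 14.0000 22.0000] v=[0.0000 0.0000 0.0000 0.0000]
Step 1: x=[6.2500 10.7500 15.2500 21.2500] v=[-3.0000 -1.0000 5.0000 -3.0000]
Step 2: x=[5.0625 10.5000 16.8750 20.2500] v=[-4.7500 -1.0000 6.5000 -4.0000]
Step 3: x=[3.9688 10.4844 17.7500 19.6563] v=[-4.3750 -0.0625 3.5000 -2.3750]
Step 4: x=[3.5118 10.6563 17.2852 19.8360] v=[-1.8282 0.6875 -1.8593 0.7187]
Step 5: x=[3.9629 10.6993 15.8009 20.6280] v=[1.8045 0.1719 -5.9374 3.1679]
Max displacement = 2.7500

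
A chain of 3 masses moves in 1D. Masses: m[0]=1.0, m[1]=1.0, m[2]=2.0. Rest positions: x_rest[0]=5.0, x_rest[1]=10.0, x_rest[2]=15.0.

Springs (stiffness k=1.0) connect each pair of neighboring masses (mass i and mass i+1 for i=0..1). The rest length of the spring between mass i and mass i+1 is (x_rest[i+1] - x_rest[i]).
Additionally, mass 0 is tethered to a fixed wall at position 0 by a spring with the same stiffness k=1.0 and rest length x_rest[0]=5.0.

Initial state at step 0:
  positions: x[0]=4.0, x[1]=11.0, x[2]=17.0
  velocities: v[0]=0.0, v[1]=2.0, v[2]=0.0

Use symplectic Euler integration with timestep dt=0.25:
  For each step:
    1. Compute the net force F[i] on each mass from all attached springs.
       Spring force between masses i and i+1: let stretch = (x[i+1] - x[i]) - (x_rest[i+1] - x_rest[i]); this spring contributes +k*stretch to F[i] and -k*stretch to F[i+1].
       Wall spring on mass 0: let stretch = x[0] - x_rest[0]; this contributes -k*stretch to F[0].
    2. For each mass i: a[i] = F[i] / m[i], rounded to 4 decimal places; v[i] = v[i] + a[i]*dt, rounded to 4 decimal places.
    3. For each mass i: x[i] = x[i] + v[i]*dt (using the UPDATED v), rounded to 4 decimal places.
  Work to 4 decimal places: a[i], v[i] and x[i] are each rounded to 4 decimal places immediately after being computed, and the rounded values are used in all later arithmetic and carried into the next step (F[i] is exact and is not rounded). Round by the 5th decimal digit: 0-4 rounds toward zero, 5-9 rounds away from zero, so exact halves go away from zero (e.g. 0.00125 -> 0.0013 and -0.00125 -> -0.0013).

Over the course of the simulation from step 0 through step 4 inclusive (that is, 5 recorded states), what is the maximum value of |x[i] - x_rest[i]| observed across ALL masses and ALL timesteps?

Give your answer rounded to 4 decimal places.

Step 0: x=[4.0000 11.0000 17.0000] v=[0.0000 2.0000 0.0000]
Step 1: x=[4.1875 11.4375 16.9688] v=[0.7500 1.7500 -0.1250]
Step 2: x=[4.5664 11.7676 16.9210] v=[1.5156 1.3203 -0.1914]
Step 3: x=[5.1100 11.9697 16.8684] v=[2.1743 0.8084 -0.2106]
Step 4: x=[5.7629 12.0493 16.8189] v=[2.6117 0.3182 -0.1979]
Max displacement = 2.0493

Answer: 2.0493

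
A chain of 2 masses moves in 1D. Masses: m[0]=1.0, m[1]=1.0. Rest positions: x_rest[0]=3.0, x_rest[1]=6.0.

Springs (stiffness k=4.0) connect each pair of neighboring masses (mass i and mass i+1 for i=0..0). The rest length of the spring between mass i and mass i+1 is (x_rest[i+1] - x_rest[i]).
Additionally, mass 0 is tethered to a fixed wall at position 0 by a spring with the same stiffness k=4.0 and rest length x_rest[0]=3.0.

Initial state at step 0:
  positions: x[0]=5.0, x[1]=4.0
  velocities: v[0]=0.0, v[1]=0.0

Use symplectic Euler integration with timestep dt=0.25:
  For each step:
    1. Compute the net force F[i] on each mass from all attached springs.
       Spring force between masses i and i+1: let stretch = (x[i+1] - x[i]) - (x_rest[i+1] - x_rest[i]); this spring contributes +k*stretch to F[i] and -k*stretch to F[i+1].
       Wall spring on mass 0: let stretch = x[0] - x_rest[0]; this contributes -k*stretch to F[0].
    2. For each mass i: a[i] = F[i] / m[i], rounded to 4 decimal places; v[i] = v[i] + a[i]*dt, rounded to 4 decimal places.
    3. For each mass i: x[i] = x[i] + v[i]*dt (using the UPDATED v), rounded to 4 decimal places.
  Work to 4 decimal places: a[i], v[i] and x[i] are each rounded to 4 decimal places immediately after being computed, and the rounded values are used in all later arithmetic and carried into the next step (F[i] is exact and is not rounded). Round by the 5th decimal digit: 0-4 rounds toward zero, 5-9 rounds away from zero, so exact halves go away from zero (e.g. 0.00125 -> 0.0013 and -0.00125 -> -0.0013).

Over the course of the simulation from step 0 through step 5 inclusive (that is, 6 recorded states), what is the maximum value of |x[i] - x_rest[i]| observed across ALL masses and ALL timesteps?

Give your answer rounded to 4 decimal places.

Step 0: x=[5.0000 4.0000] v=[0.0000 0.0000]
Step 1: x=[3.5000 5.0000] v=[-6.0000 4.0000]
Step 2: x=[1.5000 6.3750] v=[-8.0000 5.5000]
Step 3: x=[0.3438 7.2813] v=[-4.6250 3.6250]
Step 4: x=[0.8360 7.2032] v=[1.9687 -0.3125]
Step 5: x=[2.7110 6.2833] v=[7.4999 -3.6797]
Max displacement = 2.6562

Answer: 2.6562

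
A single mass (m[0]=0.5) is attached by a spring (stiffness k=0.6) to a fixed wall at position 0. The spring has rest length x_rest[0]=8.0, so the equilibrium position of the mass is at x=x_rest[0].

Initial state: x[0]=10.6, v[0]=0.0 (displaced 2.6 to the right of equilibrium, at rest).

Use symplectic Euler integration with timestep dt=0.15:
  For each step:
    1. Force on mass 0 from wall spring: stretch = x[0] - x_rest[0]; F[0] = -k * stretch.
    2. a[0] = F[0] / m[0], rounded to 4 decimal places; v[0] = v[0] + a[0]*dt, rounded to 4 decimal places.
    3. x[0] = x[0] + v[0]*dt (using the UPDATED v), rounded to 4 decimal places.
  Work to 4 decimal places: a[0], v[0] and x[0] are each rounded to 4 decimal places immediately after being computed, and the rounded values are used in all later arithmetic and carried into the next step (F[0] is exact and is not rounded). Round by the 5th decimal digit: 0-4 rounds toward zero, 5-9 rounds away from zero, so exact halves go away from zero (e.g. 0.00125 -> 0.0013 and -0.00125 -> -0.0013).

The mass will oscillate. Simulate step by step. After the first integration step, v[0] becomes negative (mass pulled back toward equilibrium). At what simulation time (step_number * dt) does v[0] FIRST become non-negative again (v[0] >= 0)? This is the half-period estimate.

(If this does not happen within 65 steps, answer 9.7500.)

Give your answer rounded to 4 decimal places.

Step 0: x=[10.6000] v=[0.0000]
Step 1: x=[10.5298] v=[-0.4680]
Step 2: x=[10.3913] v=[-0.9234]
Step 3: x=[10.1882] v=[-1.3538]
Step 4: x=[9.9260] v=[-1.7477]
Step 5: x=[9.6118] v=[-2.0944]
Step 6: x=[9.2541] v=[-2.3845]
Step 7: x=[8.8626] v=[-2.6102]
Step 8: x=[8.4478] v=[-2.7655]
Step 9: x=[8.0209] v=[-2.8461]
Step 10: x=[7.5934] v=[-2.8499]
Step 11: x=[7.1769] v=[-2.7767]
Step 12: x=[6.7826] v=[-2.6285]
Step 13: x=[6.4212] v=[-2.4094]
Step 14: x=[6.1024] v=[-2.1252]
Step 15: x=[5.8349] v=[-1.7836]
Step 16: x=[5.6258] v=[-1.3939]
Step 17: x=[5.4808] v=[-0.9666]
Step 18: x=[5.4038] v=[-0.5132]
Step 19: x=[5.3969] v=[-0.0459]
Step 20: x=[5.4603] v=[0.4227]
First v>=0 after going negative at step 20, time=3.0000

Answer: 3.0000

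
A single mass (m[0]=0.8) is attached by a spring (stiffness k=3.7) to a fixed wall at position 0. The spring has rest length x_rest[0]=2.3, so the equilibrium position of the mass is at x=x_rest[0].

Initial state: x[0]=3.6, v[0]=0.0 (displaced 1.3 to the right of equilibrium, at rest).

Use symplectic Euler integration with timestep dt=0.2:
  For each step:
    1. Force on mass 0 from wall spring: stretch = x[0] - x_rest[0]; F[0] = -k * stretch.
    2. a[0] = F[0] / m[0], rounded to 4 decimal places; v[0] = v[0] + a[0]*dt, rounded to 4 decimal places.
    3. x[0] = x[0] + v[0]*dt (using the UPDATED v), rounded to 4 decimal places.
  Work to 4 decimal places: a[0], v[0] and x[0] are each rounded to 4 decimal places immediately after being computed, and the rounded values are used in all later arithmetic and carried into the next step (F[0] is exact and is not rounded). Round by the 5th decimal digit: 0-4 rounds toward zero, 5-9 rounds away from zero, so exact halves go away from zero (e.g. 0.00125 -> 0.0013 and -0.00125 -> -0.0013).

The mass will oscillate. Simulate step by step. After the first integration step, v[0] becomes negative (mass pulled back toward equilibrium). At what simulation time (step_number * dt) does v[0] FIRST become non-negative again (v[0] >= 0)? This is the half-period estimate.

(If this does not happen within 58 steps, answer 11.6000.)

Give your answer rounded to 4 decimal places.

Step 0: x=[3.6000] v=[0.0000]
Step 1: x=[3.3595] v=[-1.2025]
Step 2: x=[2.9230] v=[-2.1825]
Step 3: x=[2.3712] v=[-2.7588]
Step 4: x=[1.8063] v=[-2.8247]
Step 5: x=[1.3327] v=[-2.3680]
Step 6: x=[1.0381] v=[-1.4732]
Step 7: x=[0.9769] v=[-0.3059]
Step 8: x=[1.1605] v=[0.9180]
First v>=0 after going negative at step 8, time=1.6000

Answer: 1.6000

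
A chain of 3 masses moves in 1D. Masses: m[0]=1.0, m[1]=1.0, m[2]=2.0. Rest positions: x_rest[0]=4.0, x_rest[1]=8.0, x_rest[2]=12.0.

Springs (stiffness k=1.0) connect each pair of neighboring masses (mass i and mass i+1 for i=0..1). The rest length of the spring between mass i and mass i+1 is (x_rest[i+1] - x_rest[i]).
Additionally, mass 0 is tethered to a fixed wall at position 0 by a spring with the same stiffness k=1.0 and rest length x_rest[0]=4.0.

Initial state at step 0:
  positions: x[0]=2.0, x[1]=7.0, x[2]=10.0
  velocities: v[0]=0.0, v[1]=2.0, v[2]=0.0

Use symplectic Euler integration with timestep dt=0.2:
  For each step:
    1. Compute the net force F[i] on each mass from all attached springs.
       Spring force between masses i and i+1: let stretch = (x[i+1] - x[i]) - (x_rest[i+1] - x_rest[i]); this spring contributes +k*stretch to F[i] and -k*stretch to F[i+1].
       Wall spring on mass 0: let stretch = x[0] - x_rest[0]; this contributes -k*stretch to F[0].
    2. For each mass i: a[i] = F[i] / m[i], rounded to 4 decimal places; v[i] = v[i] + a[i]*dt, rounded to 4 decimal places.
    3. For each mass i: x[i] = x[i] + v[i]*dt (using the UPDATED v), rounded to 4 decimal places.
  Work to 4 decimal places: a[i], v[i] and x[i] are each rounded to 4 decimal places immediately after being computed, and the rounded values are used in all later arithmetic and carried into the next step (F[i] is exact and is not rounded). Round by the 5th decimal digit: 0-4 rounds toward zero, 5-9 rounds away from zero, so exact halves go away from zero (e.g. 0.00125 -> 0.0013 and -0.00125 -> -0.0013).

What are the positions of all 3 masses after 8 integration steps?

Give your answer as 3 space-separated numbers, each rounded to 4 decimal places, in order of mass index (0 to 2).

Answer: 5.0463 7.2856 10.9094

Derivation:
Step 0: x=[2.0000 7.0000 10.0000] v=[0.0000 2.0000 0.0000]
Step 1: x=[2.1200 7.3200 10.0200] v=[0.6000 1.6000 0.1000]
Step 2: x=[2.3632 7.5400 10.0660] v=[1.2160 1.1000 0.2300]
Step 3: x=[2.7189 7.6540 10.1415] v=[1.7787 0.5698 0.3774]
Step 4: x=[3.1633 7.6701 10.2472] v=[2.2219 0.0803 0.5287]
Step 5: x=[3.6614 7.6090 10.3814] v=[2.4906 -0.3056 0.6710]
Step 6: x=[4.1710 7.5009 10.5402] v=[2.5478 -0.5406 0.7938]
Step 7: x=[4.6469 7.3812 10.7182] v=[2.3796 -0.5987 0.8899]
Step 8: x=[5.0463 7.2856 10.9094] v=[1.9971 -0.4782 0.9562]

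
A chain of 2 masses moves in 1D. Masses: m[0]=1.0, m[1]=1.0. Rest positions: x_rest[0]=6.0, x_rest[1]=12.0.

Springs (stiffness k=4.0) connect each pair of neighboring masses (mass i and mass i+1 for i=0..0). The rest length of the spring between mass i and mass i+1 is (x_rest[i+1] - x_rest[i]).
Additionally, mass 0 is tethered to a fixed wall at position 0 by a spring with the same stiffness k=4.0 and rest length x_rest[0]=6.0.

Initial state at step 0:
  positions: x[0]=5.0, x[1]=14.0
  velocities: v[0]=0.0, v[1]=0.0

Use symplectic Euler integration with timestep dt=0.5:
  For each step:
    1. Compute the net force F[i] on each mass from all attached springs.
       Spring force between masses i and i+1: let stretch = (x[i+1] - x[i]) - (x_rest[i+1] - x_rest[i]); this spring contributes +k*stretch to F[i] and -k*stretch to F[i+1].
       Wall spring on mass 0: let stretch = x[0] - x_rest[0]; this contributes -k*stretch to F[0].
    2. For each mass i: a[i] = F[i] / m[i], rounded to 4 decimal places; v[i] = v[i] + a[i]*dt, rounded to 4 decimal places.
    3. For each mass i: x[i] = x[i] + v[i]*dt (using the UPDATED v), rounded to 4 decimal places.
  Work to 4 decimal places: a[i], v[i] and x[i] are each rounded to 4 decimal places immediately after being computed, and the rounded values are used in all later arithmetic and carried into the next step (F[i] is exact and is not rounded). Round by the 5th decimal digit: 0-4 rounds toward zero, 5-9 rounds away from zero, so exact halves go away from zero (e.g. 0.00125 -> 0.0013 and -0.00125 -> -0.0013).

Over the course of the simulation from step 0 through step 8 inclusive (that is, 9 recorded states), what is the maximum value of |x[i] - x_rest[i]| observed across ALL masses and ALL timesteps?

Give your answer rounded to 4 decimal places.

Answer: 3.0000

Derivation:
Step 0: x=[5.0000 14.0000] v=[0.0000 0.0000]
Step 1: x=[9.0000 11.0000] v=[8.0000 -6.0000]
Step 2: x=[6.0000 12.0000] v=[-6.0000 2.0000]
Step 3: x=[3.0000 13.0000] v=[-6.0000 2.0000]
Step 4: x=[7.0000 10.0000] v=[8.0000 -6.0000]
Step 5: x=[7.0000 10.0000] v=[0.0000 0.0000]
Step 6: x=[3.0000 13.0000] v=[-8.0000 6.0000]
Step 7: x=[6.0000 12.0000] v=[6.0000 -2.0000]
Step 8: x=[9.0000 11.0000] v=[6.0000 -2.0000]
Max displacement = 3.0000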